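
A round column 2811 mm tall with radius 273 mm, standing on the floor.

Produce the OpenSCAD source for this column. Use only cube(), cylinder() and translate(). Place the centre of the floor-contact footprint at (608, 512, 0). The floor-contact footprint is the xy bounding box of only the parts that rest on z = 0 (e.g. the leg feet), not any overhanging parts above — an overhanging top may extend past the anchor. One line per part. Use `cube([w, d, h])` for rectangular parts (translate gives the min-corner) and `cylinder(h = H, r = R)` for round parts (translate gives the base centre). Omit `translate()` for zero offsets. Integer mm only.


translate([608, 512, 0]) cylinder(h = 2811, r = 273);


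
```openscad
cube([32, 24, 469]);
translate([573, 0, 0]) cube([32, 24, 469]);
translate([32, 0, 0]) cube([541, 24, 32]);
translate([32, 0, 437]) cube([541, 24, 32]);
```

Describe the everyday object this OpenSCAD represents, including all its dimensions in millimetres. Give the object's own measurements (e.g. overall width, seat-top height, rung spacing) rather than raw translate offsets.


A rectangular picture frame lying in the x–z plane (depth along y). The opening is 541 mm wide (x) by 405 mm tall (z), surrounded by a border 32 mm wide on all four sides. The frame is 24 mm deep and is made of two full-height vertical stiles with two horizontal rails fitted between them.


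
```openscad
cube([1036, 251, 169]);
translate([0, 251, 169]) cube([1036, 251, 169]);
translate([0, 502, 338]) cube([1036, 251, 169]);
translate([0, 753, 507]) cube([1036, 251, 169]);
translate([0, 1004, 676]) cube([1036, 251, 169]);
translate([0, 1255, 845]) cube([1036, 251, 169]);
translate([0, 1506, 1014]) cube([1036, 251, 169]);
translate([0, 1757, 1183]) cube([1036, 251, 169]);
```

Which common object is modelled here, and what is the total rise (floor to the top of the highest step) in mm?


A staircase. The total rise is 1352 mm.

8 identical blocks, each offset up and back from the previous — a staircase. Each step is 169 mm tall and there are 8 of them, so the total rise is 8 × 169 = 1352 mm.


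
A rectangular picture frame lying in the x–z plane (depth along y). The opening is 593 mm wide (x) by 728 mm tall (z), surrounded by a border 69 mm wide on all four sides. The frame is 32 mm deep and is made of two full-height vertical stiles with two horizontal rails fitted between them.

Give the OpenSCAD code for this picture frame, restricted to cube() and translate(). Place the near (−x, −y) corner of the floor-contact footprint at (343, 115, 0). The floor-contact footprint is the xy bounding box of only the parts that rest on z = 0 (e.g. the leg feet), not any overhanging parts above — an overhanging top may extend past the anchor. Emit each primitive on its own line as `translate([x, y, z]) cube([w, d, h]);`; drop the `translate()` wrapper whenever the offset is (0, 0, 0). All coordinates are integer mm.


translate([343, 115, 0]) cube([69, 32, 866]);
translate([1005, 115, 0]) cube([69, 32, 866]);
translate([412, 115, 0]) cube([593, 32, 69]);
translate([412, 115, 797]) cube([593, 32, 69]);


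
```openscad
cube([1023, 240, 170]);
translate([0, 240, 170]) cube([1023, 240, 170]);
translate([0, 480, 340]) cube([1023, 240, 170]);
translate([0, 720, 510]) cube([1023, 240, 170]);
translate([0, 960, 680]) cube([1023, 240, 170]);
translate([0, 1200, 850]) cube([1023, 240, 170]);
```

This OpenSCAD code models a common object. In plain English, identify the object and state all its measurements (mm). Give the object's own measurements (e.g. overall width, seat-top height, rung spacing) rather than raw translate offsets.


A straight staircase of 6 solid steps. Each step is 1023 mm wide (x), 240 mm deep (y, the going) and 170 mm tall (the rise). The first step rests on the floor; each subsequent step sits one going further in +y and one rise higher in +z, directly behind and above the previous step with no overlap.


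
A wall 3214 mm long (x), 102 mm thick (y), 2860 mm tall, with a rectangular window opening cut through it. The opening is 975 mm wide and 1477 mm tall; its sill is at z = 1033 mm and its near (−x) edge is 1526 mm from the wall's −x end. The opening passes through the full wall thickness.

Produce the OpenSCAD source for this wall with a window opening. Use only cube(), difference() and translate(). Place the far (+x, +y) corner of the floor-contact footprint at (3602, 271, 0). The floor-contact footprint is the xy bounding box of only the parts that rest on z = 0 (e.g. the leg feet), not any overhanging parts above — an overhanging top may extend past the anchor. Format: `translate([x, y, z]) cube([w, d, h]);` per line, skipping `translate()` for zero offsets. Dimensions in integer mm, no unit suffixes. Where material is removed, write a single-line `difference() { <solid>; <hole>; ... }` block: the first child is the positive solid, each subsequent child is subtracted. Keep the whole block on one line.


difference() { translate([388, 169, 0]) cube([3214, 102, 2860]); translate([1914, 169, 1033]) cube([975, 102, 1477]); }


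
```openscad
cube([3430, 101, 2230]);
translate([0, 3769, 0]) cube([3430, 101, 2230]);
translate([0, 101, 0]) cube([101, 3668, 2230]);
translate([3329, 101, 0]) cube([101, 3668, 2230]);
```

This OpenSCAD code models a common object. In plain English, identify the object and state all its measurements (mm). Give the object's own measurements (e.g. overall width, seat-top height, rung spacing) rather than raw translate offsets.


The wall frame of a small rectangular building: four walls, each 2230 mm tall and 101 mm thick, enclosing a footprint 3430 mm (x) by 3870 mm (y) outside-to-outside, with no floor or roof. The front and back walls (the −y and +y sides) span the full width; the two side walls fit between them.


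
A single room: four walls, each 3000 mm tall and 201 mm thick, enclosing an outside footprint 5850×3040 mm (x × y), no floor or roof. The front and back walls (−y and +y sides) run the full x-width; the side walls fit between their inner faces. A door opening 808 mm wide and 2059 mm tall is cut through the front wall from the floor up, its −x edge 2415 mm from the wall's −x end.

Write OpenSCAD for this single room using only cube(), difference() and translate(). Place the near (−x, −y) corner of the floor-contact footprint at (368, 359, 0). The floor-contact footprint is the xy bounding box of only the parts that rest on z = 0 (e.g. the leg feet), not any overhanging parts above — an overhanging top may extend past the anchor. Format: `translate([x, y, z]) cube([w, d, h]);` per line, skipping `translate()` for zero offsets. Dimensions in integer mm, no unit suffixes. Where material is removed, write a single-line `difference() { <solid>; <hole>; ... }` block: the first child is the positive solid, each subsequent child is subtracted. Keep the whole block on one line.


difference() { translate([368, 359, 0]) cube([5850, 201, 3000]); translate([2783, 359, 0]) cube([808, 201, 2059]); }
translate([368, 3198, 0]) cube([5850, 201, 3000]);
translate([368, 560, 0]) cube([201, 2638, 3000]);
translate([6017, 560, 0]) cube([201, 2638, 3000]);


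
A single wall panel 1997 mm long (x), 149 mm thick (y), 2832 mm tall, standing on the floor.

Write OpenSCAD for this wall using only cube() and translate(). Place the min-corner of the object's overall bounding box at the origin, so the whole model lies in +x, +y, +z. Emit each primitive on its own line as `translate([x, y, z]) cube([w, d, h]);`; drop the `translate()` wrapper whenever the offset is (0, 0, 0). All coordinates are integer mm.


cube([1997, 149, 2832]);


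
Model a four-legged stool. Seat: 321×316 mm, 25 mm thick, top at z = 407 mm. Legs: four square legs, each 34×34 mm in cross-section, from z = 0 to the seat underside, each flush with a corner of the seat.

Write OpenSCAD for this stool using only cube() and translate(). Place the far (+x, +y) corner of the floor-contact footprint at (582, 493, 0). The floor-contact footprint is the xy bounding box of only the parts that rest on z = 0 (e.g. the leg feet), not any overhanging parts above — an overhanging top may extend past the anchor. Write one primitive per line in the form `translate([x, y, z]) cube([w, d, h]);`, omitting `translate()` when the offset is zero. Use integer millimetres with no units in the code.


// leg_h = 407 - 25 = 382
translate([261, 177, 382]) cube([321, 316, 25]);
translate([261, 177, 0]) cube([34, 34, 382]);
translate([548, 177, 0]) cube([34, 34, 382]);
translate([261, 459, 0]) cube([34, 34, 382]);
translate([548, 459, 0]) cube([34, 34, 382]);


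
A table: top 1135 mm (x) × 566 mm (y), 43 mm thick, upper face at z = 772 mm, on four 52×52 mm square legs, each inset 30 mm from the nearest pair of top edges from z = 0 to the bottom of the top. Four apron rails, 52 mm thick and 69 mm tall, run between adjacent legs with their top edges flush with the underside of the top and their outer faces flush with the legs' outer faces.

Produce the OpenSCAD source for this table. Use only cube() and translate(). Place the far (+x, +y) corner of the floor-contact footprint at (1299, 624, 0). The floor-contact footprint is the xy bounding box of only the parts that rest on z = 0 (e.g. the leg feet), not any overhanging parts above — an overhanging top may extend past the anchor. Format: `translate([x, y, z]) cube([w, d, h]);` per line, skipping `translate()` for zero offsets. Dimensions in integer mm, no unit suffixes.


// leg_h = 772 - 43 = 729
// apron z = 729 - 69 = 660
translate([194, 88, 729]) cube([1135, 566, 43]);
translate([224, 118, 0]) cube([52, 52, 729]);
translate([1247, 118, 0]) cube([52, 52, 729]);
translate([224, 572, 0]) cube([52, 52, 729]);
translate([1247, 572, 0]) cube([52, 52, 729]);
translate([276, 118, 660]) cube([971, 52, 69]);
translate([276, 572, 660]) cube([971, 52, 69]);
translate([224, 170, 660]) cube([52, 402, 69]);
translate([1247, 170, 660]) cube([52, 402, 69]);


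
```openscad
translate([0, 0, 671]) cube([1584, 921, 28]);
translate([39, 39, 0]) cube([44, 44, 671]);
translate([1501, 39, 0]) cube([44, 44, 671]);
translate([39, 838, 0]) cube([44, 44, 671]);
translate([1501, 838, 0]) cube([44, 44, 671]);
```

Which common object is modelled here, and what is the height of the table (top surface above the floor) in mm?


A table. The table height is 699 mm.

A 1584×921×28 slab sits at z = 671 on four 44 mm square posts — a table. The top surface is at 671 + 28 = 699 mm.


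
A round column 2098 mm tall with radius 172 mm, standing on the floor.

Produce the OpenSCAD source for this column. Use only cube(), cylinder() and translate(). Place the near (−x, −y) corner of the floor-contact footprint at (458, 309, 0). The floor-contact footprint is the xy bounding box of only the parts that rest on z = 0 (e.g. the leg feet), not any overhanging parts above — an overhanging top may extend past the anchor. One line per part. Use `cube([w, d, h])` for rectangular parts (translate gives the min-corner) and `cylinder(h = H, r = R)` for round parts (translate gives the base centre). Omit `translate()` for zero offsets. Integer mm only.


translate([630, 481, 0]) cylinder(h = 2098, r = 172);


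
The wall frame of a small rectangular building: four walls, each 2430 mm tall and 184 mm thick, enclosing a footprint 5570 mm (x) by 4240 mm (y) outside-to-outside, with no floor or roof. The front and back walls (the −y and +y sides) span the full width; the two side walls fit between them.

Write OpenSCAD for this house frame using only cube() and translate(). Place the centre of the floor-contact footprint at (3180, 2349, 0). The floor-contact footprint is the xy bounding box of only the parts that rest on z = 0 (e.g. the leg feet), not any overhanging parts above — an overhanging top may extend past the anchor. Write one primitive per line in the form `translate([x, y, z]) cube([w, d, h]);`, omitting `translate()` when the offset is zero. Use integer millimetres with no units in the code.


translate([395, 229, 0]) cube([5570, 184, 2430]);
translate([395, 4285, 0]) cube([5570, 184, 2430]);
translate([395, 413, 0]) cube([184, 3872, 2430]);
translate([5781, 413, 0]) cube([184, 3872, 2430]);


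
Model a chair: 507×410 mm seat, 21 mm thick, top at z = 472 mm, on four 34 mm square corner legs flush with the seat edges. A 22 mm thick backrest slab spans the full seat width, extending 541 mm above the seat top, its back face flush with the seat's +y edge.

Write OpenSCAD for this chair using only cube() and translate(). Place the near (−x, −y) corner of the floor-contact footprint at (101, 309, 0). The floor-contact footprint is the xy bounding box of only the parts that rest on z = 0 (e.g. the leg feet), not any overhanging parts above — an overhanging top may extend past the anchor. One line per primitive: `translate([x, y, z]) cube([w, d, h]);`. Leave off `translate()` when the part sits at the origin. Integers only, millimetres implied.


translate([101, 309, 451]) cube([507, 410, 21]);
translate([101, 309, 0]) cube([34, 34, 451]);
translate([574, 309, 0]) cube([34, 34, 451]);
translate([101, 685, 0]) cube([34, 34, 451]);
translate([574, 685, 0]) cube([34, 34, 451]);
translate([101, 697, 472]) cube([507, 22, 541]);


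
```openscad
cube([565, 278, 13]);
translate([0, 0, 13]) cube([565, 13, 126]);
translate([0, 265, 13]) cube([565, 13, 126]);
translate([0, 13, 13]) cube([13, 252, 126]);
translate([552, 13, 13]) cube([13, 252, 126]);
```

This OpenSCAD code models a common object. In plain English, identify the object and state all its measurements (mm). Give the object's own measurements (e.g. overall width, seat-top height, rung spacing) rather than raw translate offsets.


An open-topped rectangular box: outside dimensions 565×278×139 mm, with a uniform wall and base thickness of 13 mm. The base is a full 565×278 slab on the floor; four walls sit on top of the base. The front and back walls (the −y and +y sides) span the full width; the two side walls fit between them.


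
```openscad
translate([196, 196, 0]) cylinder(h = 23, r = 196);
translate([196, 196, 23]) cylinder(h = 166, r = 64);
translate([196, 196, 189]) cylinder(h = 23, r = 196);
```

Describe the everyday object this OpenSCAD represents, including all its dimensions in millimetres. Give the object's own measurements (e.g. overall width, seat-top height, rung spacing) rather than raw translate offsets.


A spool: two coaxial disc flanges of radius 196 mm and thickness 23 mm, joined by a core cylinder of radius 64 mm and height 166 mm. The lower flange rests on z = 0 and the three cylinders share a vertical axis.


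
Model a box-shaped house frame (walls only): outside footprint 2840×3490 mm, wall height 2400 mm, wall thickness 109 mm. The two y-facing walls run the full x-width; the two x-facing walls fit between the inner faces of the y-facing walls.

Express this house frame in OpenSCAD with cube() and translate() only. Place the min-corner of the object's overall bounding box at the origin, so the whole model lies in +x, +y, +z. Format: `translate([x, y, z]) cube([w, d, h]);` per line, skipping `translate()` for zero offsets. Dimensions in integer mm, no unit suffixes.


cube([2840, 109, 2400]);
translate([0, 3381, 0]) cube([2840, 109, 2400]);
translate([0, 109, 0]) cube([109, 3272, 2400]);
translate([2731, 109, 0]) cube([109, 3272, 2400]);


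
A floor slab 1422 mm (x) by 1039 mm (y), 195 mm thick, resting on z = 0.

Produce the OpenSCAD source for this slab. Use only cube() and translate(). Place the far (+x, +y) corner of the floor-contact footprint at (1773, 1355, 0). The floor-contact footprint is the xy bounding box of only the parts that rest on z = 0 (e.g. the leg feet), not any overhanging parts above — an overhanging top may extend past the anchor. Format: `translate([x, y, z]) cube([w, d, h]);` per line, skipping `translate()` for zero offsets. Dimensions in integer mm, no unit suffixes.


translate([351, 316, 0]) cube([1422, 1039, 195]);


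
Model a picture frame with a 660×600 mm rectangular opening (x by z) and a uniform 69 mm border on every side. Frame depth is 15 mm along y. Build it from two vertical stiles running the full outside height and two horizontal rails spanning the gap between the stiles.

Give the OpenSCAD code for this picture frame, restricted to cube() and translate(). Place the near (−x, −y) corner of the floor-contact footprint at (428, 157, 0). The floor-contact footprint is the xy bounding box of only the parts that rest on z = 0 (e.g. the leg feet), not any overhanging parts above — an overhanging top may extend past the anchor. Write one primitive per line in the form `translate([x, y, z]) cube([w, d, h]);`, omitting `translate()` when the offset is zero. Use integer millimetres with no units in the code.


translate([428, 157, 0]) cube([69, 15, 738]);
translate([1157, 157, 0]) cube([69, 15, 738]);
translate([497, 157, 0]) cube([660, 15, 69]);
translate([497, 157, 669]) cube([660, 15, 69]);


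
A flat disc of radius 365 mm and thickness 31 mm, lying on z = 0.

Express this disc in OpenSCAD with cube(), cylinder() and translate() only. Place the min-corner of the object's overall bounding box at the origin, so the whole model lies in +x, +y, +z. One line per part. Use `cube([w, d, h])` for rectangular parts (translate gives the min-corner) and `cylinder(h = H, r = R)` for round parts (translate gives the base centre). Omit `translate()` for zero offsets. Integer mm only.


translate([365, 365, 0]) cylinder(h = 31, r = 365);


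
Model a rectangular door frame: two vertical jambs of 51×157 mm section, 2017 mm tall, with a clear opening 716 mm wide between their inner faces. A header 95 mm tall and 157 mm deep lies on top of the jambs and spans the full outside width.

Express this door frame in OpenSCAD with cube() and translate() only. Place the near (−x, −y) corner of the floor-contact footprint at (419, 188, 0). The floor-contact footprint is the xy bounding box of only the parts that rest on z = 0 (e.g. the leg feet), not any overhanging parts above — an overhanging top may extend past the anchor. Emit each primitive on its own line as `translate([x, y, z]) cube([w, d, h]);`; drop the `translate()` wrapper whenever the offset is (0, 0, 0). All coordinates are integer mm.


translate([419, 188, 0]) cube([51, 157, 2017]);
translate([1186, 188, 0]) cube([51, 157, 2017]);
translate([419, 188, 2017]) cube([818, 157, 95]);


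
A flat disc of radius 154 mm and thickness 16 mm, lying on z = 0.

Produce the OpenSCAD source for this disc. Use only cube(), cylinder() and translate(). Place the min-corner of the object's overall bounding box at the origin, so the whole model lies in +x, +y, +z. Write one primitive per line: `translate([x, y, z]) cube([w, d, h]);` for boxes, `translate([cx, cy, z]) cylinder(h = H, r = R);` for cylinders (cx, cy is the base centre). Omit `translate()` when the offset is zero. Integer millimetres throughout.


translate([154, 154, 0]) cylinder(h = 16, r = 154);


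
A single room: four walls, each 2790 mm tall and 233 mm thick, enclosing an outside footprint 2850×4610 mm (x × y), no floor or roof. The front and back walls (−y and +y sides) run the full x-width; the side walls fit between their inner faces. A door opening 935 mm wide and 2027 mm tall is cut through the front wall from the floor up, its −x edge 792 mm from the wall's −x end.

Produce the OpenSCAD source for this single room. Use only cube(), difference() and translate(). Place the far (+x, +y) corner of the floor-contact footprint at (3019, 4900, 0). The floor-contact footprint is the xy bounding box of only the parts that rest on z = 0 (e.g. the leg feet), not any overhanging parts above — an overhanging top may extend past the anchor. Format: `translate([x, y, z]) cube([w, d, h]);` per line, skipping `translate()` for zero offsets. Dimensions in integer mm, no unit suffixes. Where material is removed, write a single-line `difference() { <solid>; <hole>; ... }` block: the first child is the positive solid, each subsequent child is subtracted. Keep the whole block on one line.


difference() { translate([169, 290, 0]) cube([2850, 233, 2790]); translate([961, 290, 0]) cube([935, 233, 2027]); }
translate([169, 4667, 0]) cube([2850, 233, 2790]);
translate([169, 523, 0]) cube([233, 4144, 2790]);
translate([2786, 523, 0]) cube([233, 4144, 2790]);


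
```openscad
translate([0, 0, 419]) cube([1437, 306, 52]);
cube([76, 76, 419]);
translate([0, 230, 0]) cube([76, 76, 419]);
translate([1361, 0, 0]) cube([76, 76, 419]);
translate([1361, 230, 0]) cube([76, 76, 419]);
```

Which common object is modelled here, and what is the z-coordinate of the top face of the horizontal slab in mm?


A bench. The seat-top height is 471 mm.

A long slab on four corner posts — a bench. The slab sits at z = 419 with thickness 52, so the top is 419 + 52 = 471 mm.


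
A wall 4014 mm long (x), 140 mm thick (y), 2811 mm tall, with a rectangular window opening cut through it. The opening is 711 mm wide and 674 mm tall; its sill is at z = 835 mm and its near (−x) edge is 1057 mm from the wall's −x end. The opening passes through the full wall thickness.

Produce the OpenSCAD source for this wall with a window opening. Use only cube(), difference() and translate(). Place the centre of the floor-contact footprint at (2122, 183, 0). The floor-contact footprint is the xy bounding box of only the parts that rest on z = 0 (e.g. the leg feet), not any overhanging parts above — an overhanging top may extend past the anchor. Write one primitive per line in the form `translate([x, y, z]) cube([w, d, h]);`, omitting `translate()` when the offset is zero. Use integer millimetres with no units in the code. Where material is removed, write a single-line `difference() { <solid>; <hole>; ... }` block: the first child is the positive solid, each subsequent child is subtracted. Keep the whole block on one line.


difference() { translate([115, 113, 0]) cube([4014, 140, 2811]); translate([1172, 113, 835]) cube([711, 140, 674]); }


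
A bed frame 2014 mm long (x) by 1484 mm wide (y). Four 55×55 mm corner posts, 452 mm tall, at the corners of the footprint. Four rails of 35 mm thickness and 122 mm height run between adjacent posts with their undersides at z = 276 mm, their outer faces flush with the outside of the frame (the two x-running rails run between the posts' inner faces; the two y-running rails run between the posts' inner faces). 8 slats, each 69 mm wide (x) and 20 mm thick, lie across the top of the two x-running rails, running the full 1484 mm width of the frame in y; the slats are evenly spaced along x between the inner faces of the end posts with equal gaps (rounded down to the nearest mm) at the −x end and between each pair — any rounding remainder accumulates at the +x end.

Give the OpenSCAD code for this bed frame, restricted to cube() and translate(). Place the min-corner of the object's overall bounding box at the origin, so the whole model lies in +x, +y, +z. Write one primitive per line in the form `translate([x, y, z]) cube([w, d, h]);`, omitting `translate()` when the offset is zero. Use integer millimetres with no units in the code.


cube([55, 55, 452]);
translate([0, 1429, 0]) cube([55, 55, 452]);
translate([1959, 0, 0]) cube([55, 55, 452]);
translate([1959, 1429, 0]) cube([55, 55, 452]);
translate([55, 0, 276]) cube([1904, 35, 122]);
translate([55, 1449, 276]) cube([1904, 35, 122]);
translate([0, 55, 276]) cube([35, 1374, 122]);
translate([1979, 55, 276]) cube([35, 1374, 122]);
translate([205, 0, 398]) cube([69, 1484, 20]);
translate([424, 0, 398]) cube([69, 1484, 20]);
translate([643, 0, 398]) cube([69, 1484, 20]);
translate([862, 0, 398]) cube([69, 1484, 20]);
translate([1081, 0, 398]) cube([69, 1484, 20]);
translate([1300, 0, 398]) cube([69, 1484, 20]);
translate([1519, 0, 398]) cube([69, 1484, 20]);
translate([1738, 0, 398]) cube([69, 1484, 20]);


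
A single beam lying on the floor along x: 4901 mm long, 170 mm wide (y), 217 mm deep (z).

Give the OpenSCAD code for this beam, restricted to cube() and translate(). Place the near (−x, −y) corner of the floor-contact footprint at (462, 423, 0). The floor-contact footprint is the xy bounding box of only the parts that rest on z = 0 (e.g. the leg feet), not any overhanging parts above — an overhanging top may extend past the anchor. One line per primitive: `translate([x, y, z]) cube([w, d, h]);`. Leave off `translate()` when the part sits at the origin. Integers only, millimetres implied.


translate([462, 423, 0]) cube([4901, 170, 217]);


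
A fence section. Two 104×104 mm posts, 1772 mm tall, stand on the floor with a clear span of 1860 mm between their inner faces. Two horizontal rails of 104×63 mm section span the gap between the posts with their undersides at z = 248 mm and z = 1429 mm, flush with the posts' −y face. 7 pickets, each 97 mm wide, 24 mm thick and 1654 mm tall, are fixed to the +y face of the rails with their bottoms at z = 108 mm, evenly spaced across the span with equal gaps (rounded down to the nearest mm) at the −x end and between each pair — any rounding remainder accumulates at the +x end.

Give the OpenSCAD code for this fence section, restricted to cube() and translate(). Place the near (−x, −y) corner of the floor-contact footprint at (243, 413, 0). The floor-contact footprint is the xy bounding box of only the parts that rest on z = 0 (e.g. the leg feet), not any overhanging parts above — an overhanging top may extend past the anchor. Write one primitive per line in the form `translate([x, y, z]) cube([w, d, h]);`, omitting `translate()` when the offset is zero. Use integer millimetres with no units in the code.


translate([243, 413, 0]) cube([104, 104, 1772]);
translate([2207, 413, 0]) cube([104, 104, 1772]);
translate([347, 413, 248]) cube([1860, 104, 63]);
translate([347, 413, 1429]) cube([1860, 104, 63]);
translate([494, 517, 108]) cube([97, 24, 1654]);
translate([738, 517, 108]) cube([97, 24, 1654]);
translate([982, 517, 108]) cube([97, 24, 1654]);
translate([1226, 517, 108]) cube([97, 24, 1654]);
translate([1470, 517, 108]) cube([97, 24, 1654]);
translate([1714, 517, 108]) cube([97, 24, 1654]);
translate([1958, 517, 108]) cube([97, 24, 1654]);


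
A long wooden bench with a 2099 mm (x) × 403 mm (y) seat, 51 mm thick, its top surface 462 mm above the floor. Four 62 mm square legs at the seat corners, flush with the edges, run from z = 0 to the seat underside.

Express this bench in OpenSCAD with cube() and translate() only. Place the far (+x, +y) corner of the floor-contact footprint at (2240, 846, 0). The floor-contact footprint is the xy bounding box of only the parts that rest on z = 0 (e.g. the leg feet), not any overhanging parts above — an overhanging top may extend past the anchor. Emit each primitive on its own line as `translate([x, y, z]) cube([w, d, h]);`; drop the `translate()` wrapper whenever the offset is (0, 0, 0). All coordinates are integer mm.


translate([141, 443, 411]) cube([2099, 403, 51]);
translate([141, 443, 0]) cube([62, 62, 411]);
translate([141, 784, 0]) cube([62, 62, 411]);
translate([2178, 443, 0]) cube([62, 62, 411]);
translate([2178, 784, 0]) cube([62, 62, 411]);


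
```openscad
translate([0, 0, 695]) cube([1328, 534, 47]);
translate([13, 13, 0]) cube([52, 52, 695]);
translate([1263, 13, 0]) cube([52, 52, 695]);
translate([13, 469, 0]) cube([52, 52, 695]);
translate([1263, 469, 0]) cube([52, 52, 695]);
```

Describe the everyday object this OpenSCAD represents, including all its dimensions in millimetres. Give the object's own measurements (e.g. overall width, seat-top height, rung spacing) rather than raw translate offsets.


A rectangular dining table. The top is 1328×534×47 mm with its upper surface at z = 742 mm. It stands on four 52×52 mm square legs, each inset 13 mm from the nearest pair of top edges, running from the floor to the underside of the top.


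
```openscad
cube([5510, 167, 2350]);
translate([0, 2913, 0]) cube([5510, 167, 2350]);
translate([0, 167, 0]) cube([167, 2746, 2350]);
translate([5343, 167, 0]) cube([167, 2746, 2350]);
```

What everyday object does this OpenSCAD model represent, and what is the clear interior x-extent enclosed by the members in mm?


A house (or room) frame. The interior width is 5176 mm.

Four 2350 mm walls enclosing a rectangle with no floor or roof — a room or house frame. Outside width is 5510 mm and wall thickness is 167 mm, so the interior width is 5510 − 2 × 167 = 5176 mm.


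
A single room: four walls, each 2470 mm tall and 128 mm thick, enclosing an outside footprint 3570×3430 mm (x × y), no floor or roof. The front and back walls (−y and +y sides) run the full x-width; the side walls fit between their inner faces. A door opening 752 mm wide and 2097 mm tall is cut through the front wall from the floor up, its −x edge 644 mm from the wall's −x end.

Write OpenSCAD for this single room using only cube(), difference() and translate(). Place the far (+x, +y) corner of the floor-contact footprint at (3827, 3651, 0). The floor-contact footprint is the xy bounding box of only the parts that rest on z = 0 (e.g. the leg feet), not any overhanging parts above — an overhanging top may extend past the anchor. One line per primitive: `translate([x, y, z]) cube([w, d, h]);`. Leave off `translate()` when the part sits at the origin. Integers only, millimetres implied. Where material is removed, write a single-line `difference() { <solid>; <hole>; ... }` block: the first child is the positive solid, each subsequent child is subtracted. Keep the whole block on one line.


difference() { translate([257, 221, 0]) cube([3570, 128, 2470]); translate([901, 221, 0]) cube([752, 128, 2097]); }
translate([257, 3523, 0]) cube([3570, 128, 2470]);
translate([257, 349, 0]) cube([128, 3174, 2470]);
translate([3699, 349, 0]) cube([128, 3174, 2470]);


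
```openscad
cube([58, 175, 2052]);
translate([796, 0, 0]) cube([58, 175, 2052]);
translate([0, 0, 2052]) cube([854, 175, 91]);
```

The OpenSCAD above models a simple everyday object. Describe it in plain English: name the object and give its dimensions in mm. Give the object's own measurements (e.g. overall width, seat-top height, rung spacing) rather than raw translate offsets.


A door frame. The clear opening is 738 mm wide and 2052 mm high. Two 58 mm wide jambs, 175 mm deep, stand either side of the opening from the floor to the top of the opening. A 91 mm thick head sits across the top of both jambs, spanning the full outside width of the frame.


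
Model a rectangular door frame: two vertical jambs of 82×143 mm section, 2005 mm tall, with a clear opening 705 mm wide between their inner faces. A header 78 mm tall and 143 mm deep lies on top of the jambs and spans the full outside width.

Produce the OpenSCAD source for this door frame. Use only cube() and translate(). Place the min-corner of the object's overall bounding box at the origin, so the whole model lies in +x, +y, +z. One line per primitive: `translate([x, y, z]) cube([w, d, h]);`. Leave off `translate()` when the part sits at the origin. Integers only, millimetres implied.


cube([82, 143, 2005]);
translate([787, 0, 0]) cube([82, 143, 2005]);
translate([0, 0, 2005]) cube([869, 143, 78]);


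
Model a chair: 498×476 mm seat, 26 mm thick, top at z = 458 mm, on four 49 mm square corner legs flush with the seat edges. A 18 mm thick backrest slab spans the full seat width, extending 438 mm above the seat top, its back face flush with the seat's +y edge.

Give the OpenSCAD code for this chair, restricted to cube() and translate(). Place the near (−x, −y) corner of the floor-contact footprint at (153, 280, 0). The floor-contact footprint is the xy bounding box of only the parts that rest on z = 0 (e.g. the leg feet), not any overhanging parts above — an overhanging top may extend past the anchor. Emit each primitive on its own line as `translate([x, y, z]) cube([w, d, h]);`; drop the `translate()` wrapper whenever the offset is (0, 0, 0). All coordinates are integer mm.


// leg_h = 458 - 26 = 432
translate([153, 280, 432]) cube([498, 476, 26]);
translate([153, 280, 0]) cube([49, 49, 432]);
translate([602, 280, 0]) cube([49, 49, 432]);
translate([153, 707, 0]) cube([49, 49, 432]);
translate([602, 707, 0]) cube([49, 49, 432]);
translate([153, 738, 458]) cube([498, 18, 438]);


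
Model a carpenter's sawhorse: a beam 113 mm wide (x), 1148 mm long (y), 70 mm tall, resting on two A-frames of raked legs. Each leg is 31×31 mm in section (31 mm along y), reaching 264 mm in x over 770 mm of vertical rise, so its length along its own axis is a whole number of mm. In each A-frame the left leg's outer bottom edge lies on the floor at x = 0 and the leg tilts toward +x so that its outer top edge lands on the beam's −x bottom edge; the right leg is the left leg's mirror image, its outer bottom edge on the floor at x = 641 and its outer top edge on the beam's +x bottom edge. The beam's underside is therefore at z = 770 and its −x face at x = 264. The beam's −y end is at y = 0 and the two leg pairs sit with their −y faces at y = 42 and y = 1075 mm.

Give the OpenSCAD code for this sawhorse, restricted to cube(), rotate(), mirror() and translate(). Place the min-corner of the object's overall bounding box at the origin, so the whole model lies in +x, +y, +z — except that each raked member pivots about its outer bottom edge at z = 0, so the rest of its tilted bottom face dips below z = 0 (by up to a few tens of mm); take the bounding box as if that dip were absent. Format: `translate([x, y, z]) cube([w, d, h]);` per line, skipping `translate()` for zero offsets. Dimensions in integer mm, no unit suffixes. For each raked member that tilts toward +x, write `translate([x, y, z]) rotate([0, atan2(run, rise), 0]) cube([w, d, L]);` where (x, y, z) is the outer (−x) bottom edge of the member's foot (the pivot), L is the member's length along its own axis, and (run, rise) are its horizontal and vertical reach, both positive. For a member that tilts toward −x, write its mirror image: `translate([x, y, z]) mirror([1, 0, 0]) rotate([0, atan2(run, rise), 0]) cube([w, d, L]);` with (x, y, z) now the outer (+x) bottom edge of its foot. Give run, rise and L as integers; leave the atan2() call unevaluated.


translate([264, 0, 770]) cube([113, 1148, 70]);
translate([0, 42, 0]) rotate([0, atan2(264, 770), 0]) cube([31, 31, 814]);
translate([641, 42, 0]) mirror([1, 0, 0]) rotate([0, atan2(264, 770), 0]) cube([31, 31, 814]);
translate([0, 1075, 0]) rotate([0, atan2(264, 770), 0]) cube([31, 31, 814]);
translate([641, 1075, 0]) mirror([1, 0, 0]) rotate([0, atan2(264, 770), 0]) cube([31, 31, 814]);


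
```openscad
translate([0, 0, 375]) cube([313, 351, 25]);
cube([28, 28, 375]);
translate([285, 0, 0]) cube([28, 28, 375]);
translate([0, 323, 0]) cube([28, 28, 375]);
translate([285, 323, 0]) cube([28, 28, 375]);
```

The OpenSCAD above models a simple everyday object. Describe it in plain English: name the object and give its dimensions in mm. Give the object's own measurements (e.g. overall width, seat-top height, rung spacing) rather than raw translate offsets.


A simple wooden stool: a rectangular seat 313 mm (x) by 351 mm (y), 25 mm thick, top face at z = 400 mm, on four square legs, each 28×28 mm in cross-section. The legs rest on z = 0, each flush with a corner of the seat.


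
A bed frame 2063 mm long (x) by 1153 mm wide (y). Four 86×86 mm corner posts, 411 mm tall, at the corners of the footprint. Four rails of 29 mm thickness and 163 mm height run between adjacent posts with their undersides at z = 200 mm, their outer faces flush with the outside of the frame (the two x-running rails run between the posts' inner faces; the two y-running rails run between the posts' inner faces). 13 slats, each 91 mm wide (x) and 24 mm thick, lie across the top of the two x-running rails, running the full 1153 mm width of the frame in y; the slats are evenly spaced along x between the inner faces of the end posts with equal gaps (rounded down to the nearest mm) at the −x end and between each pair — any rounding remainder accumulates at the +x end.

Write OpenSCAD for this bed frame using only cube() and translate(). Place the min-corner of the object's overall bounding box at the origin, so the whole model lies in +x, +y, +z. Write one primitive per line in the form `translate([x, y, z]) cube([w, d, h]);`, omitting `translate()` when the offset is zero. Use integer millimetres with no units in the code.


cube([86, 86, 411]);
translate([0, 1067, 0]) cube([86, 86, 411]);
translate([1977, 0, 0]) cube([86, 86, 411]);
translate([1977, 1067, 0]) cube([86, 86, 411]);
translate([86, 0, 200]) cube([1891, 29, 163]);
translate([86, 1124, 200]) cube([1891, 29, 163]);
translate([0, 86, 200]) cube([29, 981, 163]);
translate([2034, 86, 200]) cube([29, 981, 163]);
translate([136, 0, 363]) cube([91, 1153, 24]);
translate([277, 0, 363]) cube([91, 1153, 24]);
translate([418, 0, 363]) cube([91, 1153, 24]);
translate([559, 0, 363]) cube([91, 1153, 24]);
translate([700, 0, 363]) cube([91, 1153, 24]);
translate([841, 0, 363]) cube([91, 1153, 24]);
translate([982, 0, 363]) cube([91, 1153, 24]);
translate([1123, 0, 363]) cube([91, 1153, 24]);
translate([1264, 0, 363]) cube([91, 1153, 24]);
translate([1405, 0, 363]) cube([91, 1153, 24]);
translate([1546, 0, 363]) cube([91, 1153, 24]);
translate([1687, 0, 363]) cube([91, 1153, 24]);
translate([1828, 0, 363]) cube([91, 1153, 24]);


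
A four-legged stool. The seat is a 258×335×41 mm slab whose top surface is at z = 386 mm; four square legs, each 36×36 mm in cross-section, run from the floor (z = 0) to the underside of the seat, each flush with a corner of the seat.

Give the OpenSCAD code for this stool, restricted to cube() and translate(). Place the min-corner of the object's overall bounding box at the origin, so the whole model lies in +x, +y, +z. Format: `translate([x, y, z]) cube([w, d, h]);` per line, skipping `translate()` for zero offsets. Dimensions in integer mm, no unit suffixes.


translate([0, 0, 345]) cube([258, 335, 41]);
cube([36, 36, 345]);
translate([222, 0, 0]) cube([36, 36, 345]);
translate([0, 299, 0]) cube([36, 36, 345]);
translate([222, 299, 0]) cube([36, 36, 345]);


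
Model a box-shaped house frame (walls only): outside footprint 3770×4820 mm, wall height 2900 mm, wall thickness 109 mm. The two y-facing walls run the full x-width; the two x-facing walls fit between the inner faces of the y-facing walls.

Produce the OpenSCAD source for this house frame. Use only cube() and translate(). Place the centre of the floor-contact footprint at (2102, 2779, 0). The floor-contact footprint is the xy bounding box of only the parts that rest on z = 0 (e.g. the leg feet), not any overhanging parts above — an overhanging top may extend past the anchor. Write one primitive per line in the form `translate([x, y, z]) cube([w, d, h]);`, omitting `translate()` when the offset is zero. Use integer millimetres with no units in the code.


translate([217, 369, 0]) cube([3770, 109, 2900]);
translate([217, 5080, 0]) cube([3770, 109, 2900]);
translate([217, 478, 0]) cube([109, 4602, 2900]);
translate([3878, 478, 0]) cube([109, 4602, 2900]);


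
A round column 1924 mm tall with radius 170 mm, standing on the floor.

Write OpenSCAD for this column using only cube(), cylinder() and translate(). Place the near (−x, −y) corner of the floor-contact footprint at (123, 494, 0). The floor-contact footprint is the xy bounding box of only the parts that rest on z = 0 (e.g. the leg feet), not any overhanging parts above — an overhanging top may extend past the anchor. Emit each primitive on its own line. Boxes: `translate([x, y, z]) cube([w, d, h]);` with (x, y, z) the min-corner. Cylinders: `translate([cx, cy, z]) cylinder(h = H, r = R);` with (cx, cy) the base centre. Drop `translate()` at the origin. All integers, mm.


translate([293, 664, 0]) cylinder(h = 1924, r = 170);


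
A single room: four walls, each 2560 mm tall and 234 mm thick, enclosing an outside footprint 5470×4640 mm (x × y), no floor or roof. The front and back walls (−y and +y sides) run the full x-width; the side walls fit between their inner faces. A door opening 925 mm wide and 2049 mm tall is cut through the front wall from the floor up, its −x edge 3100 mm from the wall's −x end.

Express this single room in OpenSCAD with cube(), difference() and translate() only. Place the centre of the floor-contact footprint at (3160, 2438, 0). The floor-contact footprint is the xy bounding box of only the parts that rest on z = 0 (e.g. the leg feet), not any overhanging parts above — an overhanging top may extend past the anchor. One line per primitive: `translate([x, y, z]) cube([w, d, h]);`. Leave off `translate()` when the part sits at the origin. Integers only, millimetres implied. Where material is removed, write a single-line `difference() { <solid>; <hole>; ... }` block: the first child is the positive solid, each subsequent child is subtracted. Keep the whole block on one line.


difference() { translate([425, 118, 0]) cube([5470, 234, 2560]); translate([3525, 118, 0]) cube([925, 234, 2049]); }
translate([425, 4524, 0]) cube([5470, 234, 2560]);
translate([425, 352, 0]) cube([234, 4172, 2560]);
translate([5661, 352, 0]) cube([234, 4172, 2560]);
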